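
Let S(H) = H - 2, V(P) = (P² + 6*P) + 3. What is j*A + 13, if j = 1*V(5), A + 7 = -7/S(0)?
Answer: -190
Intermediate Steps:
V(P) = 3 + P² + 6*P
S(H) = -2 + H
A = -7/2 (A = -7 - 7/(-2 + 0) = -7 - 7/(-2) = -7 - 7*(-½) = -7 + 7/2 = -7/2 ≈ -3.5000)
j = 58 (j = 1*(3 + 5² + 6*5) = 1*(3 + 25 + 30) = 1*58 = 58)
j*A + 13 = 58*(-7/2) + 13 = -203 + 13 = -190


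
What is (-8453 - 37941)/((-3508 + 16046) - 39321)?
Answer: 46394/26783 ≈ 1.7322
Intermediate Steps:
(-8453 - 37941)/((-3508 + 16046) - 39321) = -46394/(12538 - 39321) = -46394/(-26783) = -46394*(-1/26783) = 46394/26783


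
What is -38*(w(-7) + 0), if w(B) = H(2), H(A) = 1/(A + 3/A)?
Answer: -76/7 ≈ -10.857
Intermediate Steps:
w(B) = 2/7 (w(B) = 2/(3 + 2²) = 2/(3 + 4) = 2/7)
-38*(w(-7) + 0) = -38*(2/7 + 0) = -38*2/7 = -76/7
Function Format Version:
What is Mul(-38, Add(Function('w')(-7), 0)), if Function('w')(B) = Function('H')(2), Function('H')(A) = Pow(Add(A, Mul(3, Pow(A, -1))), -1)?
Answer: Rational(-76, 7) ≈ -10.857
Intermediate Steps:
Function('w')(B) = Rational(2, 7) (Function('w')(B) = Mul(2, Pow(Add(3, Pow(2, 2)), -1)) = Mul(2, Pow(Add(3, 4), -1)) = Mul(2, Pow(7, -1)) = Mul(2, Rational(1, 7)) = Rational(2, 7))
Mul(-38, Add(Function('w')(-7), 0)) = Mul(-38, Add(Rational(2, 7), 0)) = Mul(-38, Rational(2, 7)) = Rational(-76, 7)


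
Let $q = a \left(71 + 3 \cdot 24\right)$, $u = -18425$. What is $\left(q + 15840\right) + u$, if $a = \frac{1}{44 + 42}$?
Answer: $- \frac{222167}{86} \approx -2583.3$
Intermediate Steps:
$a = \frac{1}{86} \approx 0.011628$
$q = \frac{143}{86}$ ($q = \frac{71 + 3 \cdot 24}{86} = \frac{71 + 72}{86} = \frac{1}{86} \cdot 143 = \frac{143}{86} \approx 1.6628$)
$\left(q + 15840\right) + u = \left(\frac{143}{86} + 15840\right) - 18425 = \frac{1362383}{86} - 18425 = - \frac{222167}{86}$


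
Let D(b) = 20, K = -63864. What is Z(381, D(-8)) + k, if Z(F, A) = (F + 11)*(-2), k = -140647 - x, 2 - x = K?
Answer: -205297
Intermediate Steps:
x = 63866 (x = 2 - 1*(-63864) = 2 + 63864 = 63866)
k = -204513 (k = -140647 - 1*63866 = -140647 - 63866 = -204513)
Z(F, A) = -22 - 2*F (Z(F, A) = (11 + F)*(-2) = -22 - 2*F)
Z(381, D(-8)) + k = (-22 - 2*381) - 204513 = (-22 - 762) - 204513 = -784 - 204513 = -205297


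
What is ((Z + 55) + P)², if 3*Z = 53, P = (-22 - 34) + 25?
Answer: 15625/9 ≈ 1736.1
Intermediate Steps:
P = -31 (P = -56 + 25 = -31)
Z = 53/3 (Z = (⅓)*53 = 53/3 ≈ 17.667)
((Z + 55) + P)² = ((53/3 + 55) - 31)² = (218/3 - 31)² = (125/3)² = 15625/9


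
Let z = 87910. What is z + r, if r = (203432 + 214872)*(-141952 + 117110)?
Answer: -10391420058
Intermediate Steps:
r = -10391507968 (r = 418304*(-24842) = -10391507968)
z + r = 87910 - 10391507968 = -10391420058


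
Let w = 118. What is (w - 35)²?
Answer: 6889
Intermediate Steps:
(w - 35)² = (118 - 35)² = 83² = 6889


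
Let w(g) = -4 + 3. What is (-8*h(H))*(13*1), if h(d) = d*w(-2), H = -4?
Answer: -416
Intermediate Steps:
w(g) = -1
h(d) = -d (h(d) = d*(-1) = -d)
(-8*h(H))*(13*1) = (-(-8)*(-4))*(13*1) = -8*4*13 = -32*13 = -416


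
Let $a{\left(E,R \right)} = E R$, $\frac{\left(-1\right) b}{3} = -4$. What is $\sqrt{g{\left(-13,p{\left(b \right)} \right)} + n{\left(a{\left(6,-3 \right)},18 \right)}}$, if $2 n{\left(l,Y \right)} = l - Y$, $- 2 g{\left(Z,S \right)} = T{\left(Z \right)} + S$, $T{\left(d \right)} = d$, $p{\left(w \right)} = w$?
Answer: $\frac{i \sqrt{70}}{2} \approx 4.1833 i$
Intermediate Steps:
$b = 12$ ($b = \left(-3\right) \left(-4\right) = 12$)
$g{\left(Z,S \right)} = - \frac{S}{2} - \frac{Z}{2}$ ($g{\left(Z,S \right)} = - \frac{Z + S}{2} = - \frac{S + Z}{2} = - \frac{S}{2} - \frac{Z}{2}$)
$n{\left(l,Y \right)} = \frac{l}{2} - \frac{Y}{2}$ ($n{\left(l,Y \right)} = \frac{l - Y}{2} = \frac{l}{2} - \frac{Y}{2}$)
$\sqrt{g{\left(-13,p{\left(b \right)} \right)} + n{\left(a{\left(6,-3 \right)},18 \right)}} = \sqrt{\left(\left(- \frac{1}{2}\right) 12 - - \frac{13}{2}\right) + \left(\frac{6 \left(-3\right)}{2} - 9\right)} = \sqrt{\left(-6 + \frac{13}{2}\right) + \left(\frac{1}{2} \left(-18\right) - 9\right)} = \sqrt{\frac{1}{2} - 18} = \sqrt{- \frac{35}{2}} = \frac{i \sqrt{70}}{2}$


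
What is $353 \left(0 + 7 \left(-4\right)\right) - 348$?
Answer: $-10232$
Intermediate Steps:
$353 \left(0 + 7 \left(-4\right)\right) - 348 = 353 \left(0 - 28\right) - 348 = 353 \left(-28\right) - 348 = -9884 - 348 = -10232$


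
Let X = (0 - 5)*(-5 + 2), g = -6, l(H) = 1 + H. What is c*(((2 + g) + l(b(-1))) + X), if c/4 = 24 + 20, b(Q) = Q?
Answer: 1936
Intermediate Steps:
c = 176 (c = 4*(24 + 20) = 4*44 = 176)
X = 15 (X = -5*(-3) = 15)
c*(((2 + g) + l(b(-1))) + X) = 176*(((2 - 6) + (1 - 1)) + 15) = 176*((-4 + 0) + 15) = 176*(-4 + 15) = 176*11 = 1936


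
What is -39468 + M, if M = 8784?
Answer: -30684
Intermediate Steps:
-39468 + M = -39468 + 8784 = -30684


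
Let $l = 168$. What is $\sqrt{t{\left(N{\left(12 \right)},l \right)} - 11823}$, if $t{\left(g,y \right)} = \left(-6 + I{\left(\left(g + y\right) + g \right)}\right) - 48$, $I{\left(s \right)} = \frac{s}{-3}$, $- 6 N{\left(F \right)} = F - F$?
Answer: $i \sqrt{11933} \approx 109.24 i$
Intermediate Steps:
$N{\left(F \right)} = 0$ ($N{\left(F \right)} = - \frac{F - F}{6} = \left(- \frac{1}{6}\right) 0 = 0$)
$I{\left(s \right)} = - \frac{s}{3}$ ($I{\left(s \right)} = s \left(- \frac{1}{3}\right) = - \frac{s}{3}$)
$t{\left(g,y \right)} = -54 - \frac{2 g}{3} - \frac{y}{3}$ ($t{\left(g,y \right)} = \left(-6 - \frac{\left(g + y\right) + g}{3}\right) - 48 = \left(-6 - \frac{y + 2 g}{3}\right) - 48 = \left(-6 - \left(\frac{y}{3} + \frac{2 g}{3}\right)\right) - 48 = \left(-6 - \frac{2 g}{3} - \frac{y}{3}\right) - 48 = -54 - \frac{2 g}{3} - \frac{y}{3}$)
$\sqrt{t{\left(N{\left(12 \right)},l \right)} - 11823} = \sqrt{\left(-54 - 0 - 56\right) - 11823} = \sqrt{\left(-54 + 0 - 56\right) - 11823} = \sqrt{-110 - 11823} = \sqrt{-11933} = i \sqrt{11933}$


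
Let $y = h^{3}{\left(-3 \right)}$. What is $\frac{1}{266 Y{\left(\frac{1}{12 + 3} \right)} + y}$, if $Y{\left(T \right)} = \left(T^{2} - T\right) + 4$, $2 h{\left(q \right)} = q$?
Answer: $\frac{1800}{1879333} \approx 0.00095779$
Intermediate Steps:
$h{\left(q \right)} = \frac{q}{2}$
$Y{\left(T \right)} = 4 + T^{2} - T$
$y = - \frac{27}{8}$ ($y = \left(\frac{1}{2} \left(-3\right)\right)^{3} = \left(- \frac{3}{2}\right)^{3} = - \frac{27}{8} \approx -3.375$)
$\frac{1}{266 Y{\left(\frac{1}{12 + 3} \right)} + y} = \frac{1}{266 \left(4 + \left(\frac{1}{12 + 3}\right)^{2} - \frac{1}{12 + 3}\right) - \frac{27}{8}} = \frac{1}{266 \left(4 + \left(\frac{1}{15}\right)^{2} - \frac{1}{15}\right) - \frac{27}{8}} = \frac{1}{266 \left(4 + \frac{1}{225} - \frac{1}{15}\right) - \frac{27}{8}} = \frac{1}{266 \cdot \frac{886}{225} - \frac{27}{8}} = \frac{1}{\frac{235676}{225} - \frac{27}{8}} = \frac{1}{\frac{1879333}{1800}} = \frac{1800}{1879333}$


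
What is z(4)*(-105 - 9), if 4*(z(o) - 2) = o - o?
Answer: -228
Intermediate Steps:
z(o) = 2 (z(o) = 2 + (o - o)/4 = 2 + (¼)*0 = 2 + 0 = 2)
z(4)*(-105 - 9) = 2*(-105 - 9) = 2*(-114) = -228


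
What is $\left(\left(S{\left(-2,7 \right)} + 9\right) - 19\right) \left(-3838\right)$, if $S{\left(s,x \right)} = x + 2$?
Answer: $3838$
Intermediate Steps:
$S{\left(s,x \right)} = 2 + x$
$\left(\left(S{\left(-2,7 \right)} + 9\right) - 19\right) \left(-3838\right) = \left(\left(\left(2 + 7\right) + 9\right) - 19\right) \left(-3838\right) = \left(\left(9 + 9\right) - 19\right) \left(-3838\right) = \left(18 - 19\right) \left(-3838\right) = \left(-1\right) \left(-3838\right) = 3838$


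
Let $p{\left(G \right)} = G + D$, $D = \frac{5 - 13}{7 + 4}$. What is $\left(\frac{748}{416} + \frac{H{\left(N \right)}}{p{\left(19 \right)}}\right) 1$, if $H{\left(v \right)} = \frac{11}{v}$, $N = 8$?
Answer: $\frac{4895}{2613} \approx 1.8733$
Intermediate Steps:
$D = - \frac{8}{11} \approx -0.72727$
$p{\left(G \right)} = - \frac{8}{11} + G$ ($p{\left(G \right)} = G - \frac{8}{11} = - \frac{8}{11} + G$)
$\left(\frac{748}{416} + \frac{H{\left(N \right)}}{p{\left(19 \right)}}\right) 1 = \left(\frac{748}{416} + \frac{11 \cdot \frac{1}{8}}{- \frac{8}{11} + 19}\right) 1 = \left(748 \cdot \frac{1}{416} + \frac{11 \cdot \frac{1}{8}}{\frac{201}{11}}\right) 1 = \left(\frac{187}{104} + \frac{11}{8} \cdot \frac{11}{201}\right) 1 = \left(\frac{187}{104} + \frac{121}{1608}\right) 1 = \frac{4895}{2613} \cdot 1 = \frac{4895}{2613}$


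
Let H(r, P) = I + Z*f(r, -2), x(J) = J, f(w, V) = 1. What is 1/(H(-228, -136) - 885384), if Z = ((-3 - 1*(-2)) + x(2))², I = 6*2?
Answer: -1/885371 ≈ -1.1295e-6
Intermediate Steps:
I = 12
Z = 1 (Z = ((-3 - 1*(-2)) + 2)² = ((-3 + 2) + 2)² = (-1 + 2)² = 1² = 1)
H(r, P) = 13 (H(r, P) = 12 + 1*1 = 12 + 1 = 13)
1/(H(-228, -136) - 885384) = 1/(13 - 885384) = 1/(-885371) = -1/885371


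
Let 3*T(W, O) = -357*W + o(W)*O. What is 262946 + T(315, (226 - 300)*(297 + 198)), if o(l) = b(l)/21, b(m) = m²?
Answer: -57466789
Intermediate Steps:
o(l) = l²/21
T(W, O) = -119*W + O*W²/63 (T(W, O) = (-357*W + (W²/21)*O)/3 = (-357*W + O*W²/21)/3 = -119*W + O*W²/63)
262946 + T(315, (226 - 300)*(297 + 198)) = 262946 + (1/63)*315*(-7497 + ((226 - 300)*(297 + 198))*315) = 262946 + (1/63)*315*(-7497 - 74*495*315) = 262946 + (1/63)*315*(-7497 - 36630*315) = 262946 + (1/63)*315*(-7497 - 11538450) = 262946 + (1/63)*315*(-11545947) = 262946 - 57729735 = -57466789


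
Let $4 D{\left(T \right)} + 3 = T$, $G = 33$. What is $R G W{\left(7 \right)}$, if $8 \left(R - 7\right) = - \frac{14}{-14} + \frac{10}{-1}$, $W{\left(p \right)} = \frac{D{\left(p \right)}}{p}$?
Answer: $\frac{1551}{56} \approx 27.696$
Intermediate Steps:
$D{\left(T \right)} = - \frac{3}{4} + \frac{T}{4}$
$W{\left(p \right)} = \frac{- \frac{3}{4} + \frac{p}{4}}{p}$
$R = \frac{47}{8}$ ($R = 7 + \frac{- \frac{14}{-14} + \frac{10}{-1}}{8} = 7 + \frac{\left(-14\right) \left(- \frac{1}{14}\right) + 10 \left(-1\right)}{8} = 7 + \frac{1 - 10}{8} = 7 + \frac{1}{8} \left(-9\right) = 7 - \frac{9}{8} = \frac{47}{8} \approx 5.875$)
$R G W{\left(7 \right)} = \frac{47}{8} \cdot 33 \frac{-3 + 7}{4 \cdot 7} = \frac{1551 \cdot \frac{1}{4} \cdot \frac{1}{7} \cdot 4}{8} = \frac{1551}{8} \cdot \frac{1}{7} = \frac{1551}{56}$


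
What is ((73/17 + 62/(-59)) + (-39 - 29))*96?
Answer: -6235296/1003 ≈ -6216.6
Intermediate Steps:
((73/17 + 62/(-59)) + (-39 - 29))*96 = ((73*(1/17) + 62*(-1/59)) - 68)*96 = ((73/17 - 62/59) - 68)*96 = (3253/1003 - 68)*96 = -64951/1003*96 = -6235296/1003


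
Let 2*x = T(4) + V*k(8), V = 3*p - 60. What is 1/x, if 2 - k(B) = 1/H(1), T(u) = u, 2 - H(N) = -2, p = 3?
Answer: -8/341 ≈ -0.023460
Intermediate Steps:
H(N) = 4 (H(N) = 2 - 1*(-2) = 2 + 2 = 4)
k(B) = 7/4 (k(B) = 2 - 1/4 = 2 - 1*¼ = 2 - ¼ = 7/4)
V = -51 (V = 3*3 - 60 = 9 - 60 = -51)
x = -341/8 (x = (4 - 51*7/4)/2 = (4 - 357/4)/2 = (½)*(-341/4) = -341/8 ≈ -42.625)
1/x = 1/(-341/8) = -8/341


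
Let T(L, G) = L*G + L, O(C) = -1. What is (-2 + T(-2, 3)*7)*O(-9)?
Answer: 58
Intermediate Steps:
T(L, G) = L + G*L (T(L, G) = G*L + L = L + G*L)
(-2 + T(-2, 3)*7)*O(-9) = (-2 - 2*(1 + 3)*7)*(-1) = (-2 - 2*4*7)*(-1) = (-2 - 8*7)*(-1) = (-2 - 56)*(-1) = -58*(-1) = 58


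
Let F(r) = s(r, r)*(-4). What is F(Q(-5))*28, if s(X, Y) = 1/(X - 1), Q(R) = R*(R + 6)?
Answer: 56/3 ≈ 18.667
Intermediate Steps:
Q(R) = R*(6 + R)
s(X, Y) = 1/(-1 + X)
F(r) = -4/(-1 + r)
F(Q(-5))*28 = -4/(-1 - 5*(6 - 5))*28 = -4/(-1 - 5*1)*28 = -4/(-1 - 5)*28 = -4/(-6)*28 = -4*(-⅙)*28 = (⅔)*28 = 56/3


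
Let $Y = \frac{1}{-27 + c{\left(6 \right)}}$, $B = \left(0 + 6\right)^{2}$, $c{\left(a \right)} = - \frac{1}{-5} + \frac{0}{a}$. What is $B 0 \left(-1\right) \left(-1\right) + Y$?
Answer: $- \frac{5}{134} \approx -0.037313$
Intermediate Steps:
$c{\left(a \right)} = \frac{1}{5}$ ($c{\left(a \right)} = \left(-1\right) \left(- \frac{1}{5}\right) + 0 = \frac{1}{5} + 0 = \frac{1}{5}$)
$B = 36$ ($B = 6^{2} = 36$)
$Y = - \frac{5}{134}$ ($Y = \frac{1}{-27 + \frac{1}{5}} = \frac{1}{- \frac{134}{5}} = - \frac{5}{134} \approx -0.037313$)
$B 0 \left(-1\right) \left(-1\right) + Y = 36 \cdot 0 \left(-1\right) \left(-1\right) - \frac{5}{134} = 36 \cdot 0 \left(-1\right) - \frac{5}{134} = 36 \cdot 0 - \frac{5}{134} = 0 - \frac{5}{134} = - \frac{5}{134}$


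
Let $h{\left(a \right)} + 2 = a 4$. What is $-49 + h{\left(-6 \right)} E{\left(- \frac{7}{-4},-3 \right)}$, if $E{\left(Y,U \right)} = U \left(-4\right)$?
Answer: $-361$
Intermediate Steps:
$E{\left(Y,U \right)} = - 4 U$
$h{\left(a \right)} = -2 + 4 a$ ($h{\left(a \right)} = -2 + a 4 = -2 + 4 a$)
$-49 + h{\left(-6 \right)} E{\left(- \frac{7}{-4},-3 \right)} = -49 + \left(-2 + 4 \left(-6\right)\right) \left(\left(-4\right) \left(-3\right)\right) = -49 + \left(-2 - 24\right) 12 = -49 - 312 = -361$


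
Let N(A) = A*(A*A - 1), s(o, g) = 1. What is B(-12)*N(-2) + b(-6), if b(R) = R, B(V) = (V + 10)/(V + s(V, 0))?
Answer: -78/11 ≈ -7.0909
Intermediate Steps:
N(A) = A*(-1 + A²) (N(A) = A*(A² - 1) = A*(-1 + A²))
B(V) = (10 + V)/(1 + V) (B(V) = (V + 10)/(V + 1) = (10 + V)/(1 + V))
B(-12)*N(-2) + b(-6) = ((10 - 12)/(1 - 12))*((-2)³ - 1*(-2)) - 6 = (-2/(-11))*(-8 + 2) - 6 = -1/11*(-2)*(-6) - 6 = (2/11)*(-6) - 6 = -12/11 - 6 = -78/11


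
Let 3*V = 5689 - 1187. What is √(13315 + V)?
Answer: 13*√789/3 ≈ 121.72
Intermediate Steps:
V = 4502/3 (V = (5689 - 1187)/3 = (⅓)*4502 = 4502/3 ≈ 1500.7)
√(13315 + V) = √(13315 + 4502/3) = √(44447/3) = 13*√789/3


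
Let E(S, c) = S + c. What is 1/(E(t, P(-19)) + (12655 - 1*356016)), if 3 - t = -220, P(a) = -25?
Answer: -1/343163 ≈ -2.9141e-6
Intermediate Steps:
t = 223 (t = 3 - 1*(-220) = 3 + 220 = 223)
1/(E(t, P(-19)) + (12655 - 1*356016)) = 1/((223 - 25) + (12655 - 1*356016)) = 1/(198 + (12655 - 356016)) = 1/(198 - 343361) = 1/(-343163) = -1/343163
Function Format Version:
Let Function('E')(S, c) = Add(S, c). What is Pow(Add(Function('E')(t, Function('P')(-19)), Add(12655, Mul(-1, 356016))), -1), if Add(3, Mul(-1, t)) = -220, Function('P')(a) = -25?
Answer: Rational(-1, 343163) ≈ -2.9141e-6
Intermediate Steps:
t = 223 (t = Add(3, Mul(-1, -220)) = Add(3, 220) = 223)
Pow(Add(Function('E')(t, Function('P')(-19)), Add(12655, Mul(-1, 356016))), -1) = Pow(Add(Add(223, -25), Add(12655, Mul(-1, 356016))), -1) = Pow(Add(198, Add(12655, -356016)), -1) = Pow(Add(198, -343361), -1) = Pow(-343163, -1) = Rational(-1, 343163)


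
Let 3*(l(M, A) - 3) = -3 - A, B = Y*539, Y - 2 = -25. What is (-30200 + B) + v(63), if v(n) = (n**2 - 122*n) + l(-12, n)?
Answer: -46333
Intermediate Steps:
Y = -23 (Y = 2 - 25 = -23)
B = -12397 (B = -23*539 = -12397)
l(M, A) = 2 - A/3 (l(M, A) = 3 + (-3 - A)/3 = 3 + (-1 - A/3) = 2 - A/3)
v(n) = 2 + n**2 - 367*n/3 (v(n) = (n**2 - 122*n) + (2 - n/3) = 2 + n**2 - 367*n/3)
(-30200 + B) + v(63) = (-30200 - 12397) + (2 + 63**2 - 367/3*63) = -42597 + (2 + 3969 - 7707) = -42597 - 3736 = -46333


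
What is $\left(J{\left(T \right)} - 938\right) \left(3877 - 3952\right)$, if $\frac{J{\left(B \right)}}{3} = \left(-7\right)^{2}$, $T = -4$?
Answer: $59325$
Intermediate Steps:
$J{\left(B \right)} = 147$ ($J{\left(B \right)} = 3 \left(-7\right)^{2} = 3 \cdot 49 = 147$)
$\left(J{\left(T \right)} - 938\right) \left(3877 - 3952\right) = \left(147 - 938\right) \left(3877 - 3952\right) = \left(-791\right) \left(-75\right) = 59325$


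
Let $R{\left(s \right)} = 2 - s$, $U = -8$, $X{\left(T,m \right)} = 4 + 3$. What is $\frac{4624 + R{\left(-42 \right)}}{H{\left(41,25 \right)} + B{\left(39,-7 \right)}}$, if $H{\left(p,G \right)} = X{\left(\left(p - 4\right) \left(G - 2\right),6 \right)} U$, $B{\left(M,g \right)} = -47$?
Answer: $- \frac{4668}{103} \approx -45.32$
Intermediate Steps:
$X{\left(T,m \right)} = 7$
$H{\left(p,G \right)} = -56$ ($H{\left(p,G \right)} = 7 \left(-8\right) = -56$)
$\frac{4624 + R{\left(-42 \right)}}{H{\left(41,25 \right)} + B{\left(39,-7 \right)}} = \frac{4624 + \left(2 - -42\right)}{-56 - 47} = \frac{4624 + \left(2 + 42\right)}{-103} = \left(4624 + 44\right) \left(- \frac{1}{103}\right) = 4668 \left(- \frac{1}{103}\right) = - \frac{4668}{103}$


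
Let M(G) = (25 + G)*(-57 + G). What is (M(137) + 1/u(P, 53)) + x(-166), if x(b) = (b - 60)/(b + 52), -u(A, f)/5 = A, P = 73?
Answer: 269673988/20805 ≈ 12962.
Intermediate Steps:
M(G) = (-57 + G)*(25 + G)
u(A, f) = -5*A
x(b) = (-60 + b)/(52 + b)
(M(137) + 1/u(P, 53)) + x(-166) = ((-1425 + 137**2 - 32*137) + 1/(-5*73)) + (-60 - 166)/(52 - 166) = ((-1425 + 18769 - 4384) + 1/(-365)) - 226/(-114) = (12960 - 1/365) - 1/114*(-226) = 4730399/365 + 113/57 = 269673988/20805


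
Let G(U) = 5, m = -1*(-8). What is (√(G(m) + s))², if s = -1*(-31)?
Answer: 36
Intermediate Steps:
m = 8
s = 31
(√(G(m) + s))² = (√(5 + 31))² = (√36)² = 6² = 36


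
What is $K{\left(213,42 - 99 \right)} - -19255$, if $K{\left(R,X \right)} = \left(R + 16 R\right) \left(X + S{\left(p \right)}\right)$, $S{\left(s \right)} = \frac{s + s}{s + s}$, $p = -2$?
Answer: $-183521$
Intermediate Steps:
$S{\left(s \right)} = 1$ ($S{\left(s \right)} = \frac{2 s}{2 s} = 2 s \frac{1}{2 s} = 1$)
$K{\left(R,X \right)} = 17 R \left(1 + X\right)$ ($K{\left(R,X \right)} = \left(R + 16 R\right) \left(X + 1\right) = 17 R \left(1 + X\right)$)
$K{\left(213,42 - 99 \right)} - -19255 = 17 \cdot 213 \left(1 + \left(42 - 99\right)\right) - -19255 = 17 \cdot 213 \left(1 + \left(42 - 99\right)\right) + 19255 = 17 \cdot 213 \left(1 - 57\right) + 19255 = 17 \cdot 213 \left(-56\right) + 19255 = -202776 + 19255 = -183521$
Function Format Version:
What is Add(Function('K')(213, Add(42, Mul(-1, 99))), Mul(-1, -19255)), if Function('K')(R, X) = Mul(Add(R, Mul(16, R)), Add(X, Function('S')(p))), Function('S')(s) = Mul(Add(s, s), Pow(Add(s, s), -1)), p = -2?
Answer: -183521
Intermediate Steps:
Function('S')(s) = 1 (Function('S')(s) = Mul(Mul(2, s), Pow(Mul(2, s), -1)) = Mul(Mul(2, s), Mul(Rational(1, 2), Pow(s, -1))) = 1)
Function('K')(R, X) = Mul(17, R, Add(1, X)) (Function('K')(R, X) = Mul(Add(R, Mul(16, R)), Add(X, 1)) = Mul(Mul(17, R), Add(1, X)) = Mul(17, R, Add(1, X)))
Add(Function('K')(213, Add(42, Mul(-1, 99))), Mul(-1, -19255)) = Add(Mul(17, 213, Add(1, Add(42, Mul(-1, 99)))), Mul(-1, -19255)) = Add(Mul(17, 213, Add(1, Add(42, -99))), 19255) = Add(Mul(17, 213, Add(1, -57)), 19255) = Add(Mul(17, 213, -56), 19255) = Add(-202776, 19255) = -183521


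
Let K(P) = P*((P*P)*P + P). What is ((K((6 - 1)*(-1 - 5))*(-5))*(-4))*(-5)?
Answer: -81090000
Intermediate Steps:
K(P) = P*(P + P**3) (K(P) = P*(P**2*P + P) = P*(P**3 + P) = P*(P + P**3))
((K((6 - 1)*(-1 - 5))*(-5))*(-4))*(-5) = (((((6 - 1)*(-1 - 5))**2 + ((6 - 1)*(-1 - 5))**4)*(-5))*(-4))*(-5) = ((((5*(-6))**2 + (5*(-6))**4)*(-5))*(-4))*(-5) = ((((-30)**2 + (-30)**4)*(-5))*(-4))*(-5) = (((900 + 810000)*(-5))*(-4))*(-5) = ((810900*(-5))*(-4))*(-5) = -4054500*(-4)*(-5) = 16218000*(-5) = -81090000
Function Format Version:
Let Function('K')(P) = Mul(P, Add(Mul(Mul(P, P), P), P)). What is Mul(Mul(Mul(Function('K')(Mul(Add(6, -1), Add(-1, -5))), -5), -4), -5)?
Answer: -81090000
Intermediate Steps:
Function('K')(P) = Mul(P, Add(P, Pow(P, 3))) (Function('K')(P) = Mul(P, Add(Mul(Pow(P, 2), P), P)) = Mul(P, Add(Pow(P, 3), P)) = Mul(P, Add(P, Pow(P, 3))))
Mul(Mul(Mul(Function('K')(Mul(Add(6, -1), Add(-1, -5))), -5), -4), -5) = Mul(Mul(Mul(Add(Pow(Mul(Add(6, -1), Add(-1, -5)), 2), Pow(Mul(Add(6, -1), Add(-1, -5)), 4)), -5), -4), -5) = Mul(Mul(Mul(Add(Pow(Mul(5, -6), 2), Pow(Mul(5, -6), 4)), -5), -4), -5) = Mul(Mul(Mul(Add(Pow(-30, 2), Pow(-30, 4)), -5), -4), -5) = Mul(Mul(Mul(Add(900, 810000), -5), -4), -5) = Mul(Mul(Mul(810900, -5), -4), -5) = Mul(Mul(-4054500, -4), -5) = Mul(16218000, -5) = -81090000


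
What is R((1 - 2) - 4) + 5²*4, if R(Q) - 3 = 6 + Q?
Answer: 104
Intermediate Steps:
R(Q) = 9 + Q (R(Q) = 3 + (6 + Q) = 9 + Q)
R((1 - 2) - 4) + 5²*4 = (9 + ((1 - 2) - 4)) + 5²*4 = (9 + (-1 - 4)) + 25*4 = (9 - 5) + 100 = 4 + 100 = 104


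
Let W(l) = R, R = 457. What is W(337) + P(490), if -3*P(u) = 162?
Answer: 403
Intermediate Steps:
W(l) = 457
P(u) = -54 (P(u) = -⅓*162 = -54)
W(337) + P(490) = 457 - 54 = 403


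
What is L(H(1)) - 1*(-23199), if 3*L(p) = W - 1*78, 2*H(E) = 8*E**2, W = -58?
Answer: 69461/3 ≈ 23154.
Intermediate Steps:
H(E) = 4*E**2 (H(E) = (8*E**2)/2 = 4*E**2)
L(p) = -136/3 (L(p) = (-58 - 1*78)/3 = (-58 - 78)/3 = (1/3)*(-136) = -136/3)
L(H(1)) - 1*(-23199) = -136/3 - 1*(-23199) = -136/3 + 23199 = 69461/3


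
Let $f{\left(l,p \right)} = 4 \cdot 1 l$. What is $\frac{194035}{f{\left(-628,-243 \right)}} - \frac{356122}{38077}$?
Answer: $- \frac{637142243}{7357648} \approx -86.596$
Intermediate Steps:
$f{\left(l,p \right)} = 4 l$
$\frac{194035}{f{\left(-628,-243 \right)}} - \frac{356122}{38077} = \frac{194035}{4 \left(-628\right)} - \frac{356122}{38077} = \frac{194035}{-2512} - \frac{27394}{2929} = 194035 \left(- \frac{1}{2512}\right) - \frac{27394}{2929} = - \frac{194035}{2512} - \frac{27394}{2929} = - \frac{637142243}{7357648}$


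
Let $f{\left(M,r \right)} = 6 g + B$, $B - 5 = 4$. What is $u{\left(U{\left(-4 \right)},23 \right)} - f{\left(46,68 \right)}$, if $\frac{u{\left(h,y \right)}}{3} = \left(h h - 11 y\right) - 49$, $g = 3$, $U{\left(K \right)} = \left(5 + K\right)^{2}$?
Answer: $-930$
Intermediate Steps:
$B = 9$ ($B = 5 + 4 = 9$)
$f{\left(M,r \right)} = 27$ ($f{\left(M,r \right)} = 6 \cdot 3 + 9 = 18 + 9 = 27$)
$u{\left(h,y \right)} = -147 - 33 y + 3 h^{2}$ ($u{\left(h,y \right)} = 3 \left(\left(h h - 11 y\right) - 49\right) = 3 \left(\left(h^{2} - 11 y\right) - 49\right) = 3 \left(-49 + h^{2} - 11 y\right) = -147 - 33 y + 3 h^{2}$)
$u{\left(U{\left(-4 \right)},23 \right)} - f{\left(46,68 \right)} = \left(-147 - 759 + 3 \left(\left(5 - 4\right)^{2}\right)^{2}\right) - 27 = \left(-147 - 759 + 3 \left(1^{2}\right)^{2}\right) - 27 = \left(-147 - 759 + 3 \cdot 1^{2}\right) - 27 = \left(-147 - 759 + 3 \cdot 1\right) - 27 = \left(-147 - 759 + 3\right) - 27 = -903 - 27 = -930$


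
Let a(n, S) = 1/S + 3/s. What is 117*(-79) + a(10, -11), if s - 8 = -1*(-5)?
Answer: -1321729/143 ≈ -9242.9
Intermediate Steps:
s = 13 (s = 8 - 1*(-5) = 8 + 5 = 13)
a(n, S) = 3/13 + 1/S (a(n, S) = 1/S + 3/13 = 3/13 + 1/S)
117*(-79) + a(10, -11) = 117*(-79) + (3/13 + 1/(-11)) = -9243 + (3/13 - 1/11) = -9243 + 20/143 = -1321729/143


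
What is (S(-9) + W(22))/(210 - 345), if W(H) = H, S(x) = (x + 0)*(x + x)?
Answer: -184/135 ≈ -1.3630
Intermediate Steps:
S(x) = 2*x**2 (S(x) = x*(2*x) = 2*x**2)
(S(-9) + W(22))/(210 - 345) = (2*(-9)**2 + 22)/(210 - 345) = (2*81 + 22)/(-135) = (162 + 22)*(-1/135) = 184*(-1/135) = -184/135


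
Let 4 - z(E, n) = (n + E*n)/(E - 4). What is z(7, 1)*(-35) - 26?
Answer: -218/3 ≈ -72.667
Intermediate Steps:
z(E, n) = 4 - (n + E*n)/(-4 + E) (z(E, n) = 4 - (n + E*n)/(E - 4) = 4 - (n + E*n)/(-4 + E))
z(7, 1)*(-35) - 26 = ((-16 - 1*1 + 4*7 - 1*7*1)/(-4 + 7))*(-35) - 26 = ((-16 - 1 + 28 - 7)/3)*(-35) - 26 = ((⅓)*4)*(-35) - 26 = (4/3)*(-35) - 26 = -140/3 - 26 = -218/3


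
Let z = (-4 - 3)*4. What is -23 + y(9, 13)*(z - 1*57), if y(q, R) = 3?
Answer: -278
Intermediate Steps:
z = -28 (z = -7*4 = -28)
-23 + y(9, 13)*(z - 1*57) = -23 + 3*(-28 - 1*57) = -23 + 3*(-28 - 57) = -23 + 3*(-85) = -23 - 255 = -278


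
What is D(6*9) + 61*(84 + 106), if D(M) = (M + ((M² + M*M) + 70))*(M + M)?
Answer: 654838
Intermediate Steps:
D(M) = 2*M*(70 + M + 2*M²) (D(M) = (M + ((M² + M²) + 70))*(2*M) = (M + (2*M² + 70))*(2*M) = (M + (70 + 2*M²))*(2*M) = (70 + M + 2*M²)*(2*M) = 2*M*(70 + M + 2*M²))
D(6*9) + 61*(84 + 106) = 2*(6*9)*(70 + 6*9 + 2*(6*9)²) + 61*(84 + 106) = 2*54*(70 + 54 + 2*54²) + 61*190 = 2*54*(70 + 54 + 2*2916) + 11590 = 2*54*(70 + 54 + 5832) + 11590 = 2*54*5956 + 11590 = 643248 + 11590 = 654838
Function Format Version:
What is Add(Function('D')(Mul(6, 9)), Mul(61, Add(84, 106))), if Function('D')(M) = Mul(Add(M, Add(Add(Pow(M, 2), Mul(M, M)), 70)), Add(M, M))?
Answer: 654838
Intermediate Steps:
Function('D')(M) = Mul(2, M, Add(70, M, Mul(2, Pow(M, 2)))) (Function('D')(M) = Mul(Add(M, Add(Add(Pow(M, 2), Pow(M, 2)), 70)), Mul(2, M)) = Mul(Add(M, Add(Mul(2, Pow(M, 2)), 70)), Mul(2, M)) = Mul(Add(M, Add(70, Mul(2, Pow(M, 2)))), Mul(2, M)) = Mul(Add(70, M, Mul(2, Pow(M, 2))), Mul(2, M)) = Mul(2, M, Add(70, M, Mul(2, Pow(M, 2)))))
Add(Function('D')(Mul(6, 9)), Mul(61, Add(84, 106))) = Add(Mul(2, Mul(6, 9), Add(70, Mul(6, 9), Mul(2, Pow(Mul(6, 9), 2)))), Mul(61, Add(84, 106))) = Add(Mul(2, 54, Add(70, 54, Mul(2, Pow(54, 2)))), Mul(61, 190)) = Add(Mul(2, 54, Add(70, 54, Mul(2, 2916))), 11590) = Add(Mul(2, 54, Add(70, 54, 5832)), 11590) = Add(Mul(2, 54, 5956), 11590) = Add(643248, 11590) = 654838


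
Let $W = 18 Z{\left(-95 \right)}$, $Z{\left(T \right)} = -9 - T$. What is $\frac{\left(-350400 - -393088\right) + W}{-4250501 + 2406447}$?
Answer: $- \frac{22118}{922027} \approx -0.023988$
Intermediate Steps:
$W = 1548$ ($W = 18 \left(-9 - -95\right) = 18 \left(-9 + 95\right) = 18 \cdot 86 = 1548$)
$\frac{\left(-350400 - -393088\right) + W}{-4250501 + 2406447} = \frac{\left(-350400 - -393088\right) + 1548}{-4250501 + 2406447} = \frac{\left(-350400 + 393088\right) + 1548}{-1844054} = \left(42688 + 1548\right) \left(- \frac{1}{1844054}\right) = 44236 \left(- \frac{1}{1844054}\right) = - \frac{22118}{922027}$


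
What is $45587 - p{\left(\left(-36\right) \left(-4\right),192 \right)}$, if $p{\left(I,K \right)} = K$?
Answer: $45395$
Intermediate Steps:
$45587 - p{\left(\left(-36\right) \left(-4\right),192 \right)} = 45587 - 192 = 45395$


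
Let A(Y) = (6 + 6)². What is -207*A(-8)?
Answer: -29808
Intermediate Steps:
A(Y) = 144 (A(Y) = 12² = 144)
-207*A(-8) = -207*144 = -29808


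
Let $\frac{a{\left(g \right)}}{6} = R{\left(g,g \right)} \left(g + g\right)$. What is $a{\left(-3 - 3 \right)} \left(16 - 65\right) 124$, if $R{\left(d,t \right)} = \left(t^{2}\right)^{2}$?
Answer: $566963712$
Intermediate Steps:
$R{\left(d,t \right)} = t^{4}$
$a{\left(g \right)} = 12 g^{5}$ ($a{\left(g \right)} = 6 g^{4} \left(g + g\right) = 6 g^{4} \cdot 2 g = 6 \cdot 2 g^{5} = 12 g^{5}$)
$a{\left(-3 - 3 \right)} \left(16 - 65\right) 124 = 12 \left(-3 - 3\right)^{5} \left(16 - 65\right) 124 = 12 \left(-3 - 3\right)^{5} \left(-49\right) 124 = 12 \left(-6\right)^{5} \left(-49\right) 124 = 12 \left(-7776\right) \left(-49\right) 124 = \left(-93312\right) \left(-49\right) 124 = 4572288 \cdot 124 = 566963712$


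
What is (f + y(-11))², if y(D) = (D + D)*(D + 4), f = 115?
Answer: 72361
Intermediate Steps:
y(D) = 2*D*(4 + D) (y(D) = (2*D)*(4 + D) = 2*D*(4 + D))
(f + y(-11))² = (115 + 2*(-11)*(4 - 11))² = (115 + 2*(-11)*(-7))² = (115 + 154)² = 269² = 72361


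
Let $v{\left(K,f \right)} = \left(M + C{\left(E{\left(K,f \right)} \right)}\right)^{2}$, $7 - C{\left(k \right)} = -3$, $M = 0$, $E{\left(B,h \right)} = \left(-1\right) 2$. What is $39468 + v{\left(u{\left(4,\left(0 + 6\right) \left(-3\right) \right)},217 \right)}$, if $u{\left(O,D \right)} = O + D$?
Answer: $39568$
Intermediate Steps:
$E{\left(B,h \right)} = -2$
$u{\left(O,D \right)} = D + O$
$C{\left(k \right)} = 10$ ($C{\left(k \right)} = 7 - -3 = 7 + 3 = 10$)
$v{\left(K,f \right)} = 100$ ($v{\left(K,f \right)} = \left(0 + 10\right)^{2} = 10^{2} = 100$)
$39468 + v{\left(u{\left(4,\left(0 + 6\right) \left(-3\right) \right)},217 \right)} = 39468 + 100 = 39568$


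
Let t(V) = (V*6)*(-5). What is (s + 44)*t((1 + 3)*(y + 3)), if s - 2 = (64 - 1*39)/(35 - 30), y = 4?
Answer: -42840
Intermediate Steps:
t(V) = -30*V (t(V) = (6*V)*(-5) = -30*V)
s = 7 (s = 2 + (64 - 1*39)/(35 - 30) = 2 + (64 - 39)/5 = 2 + 25*(⅕) = 2 + 5 = 7)
(s + 44)*t((1 + 3)*(y + 3)) = (7 + 44)*(-30*(1 + 3)*(4 + 3)) = 51*(-120*7) = 51*(-30*28) = 51*(-840) = -42840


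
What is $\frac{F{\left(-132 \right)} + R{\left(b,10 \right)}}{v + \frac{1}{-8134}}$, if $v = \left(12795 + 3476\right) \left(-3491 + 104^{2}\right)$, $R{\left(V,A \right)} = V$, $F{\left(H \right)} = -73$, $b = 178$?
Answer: $\frac{284690}{323150466683} \approx 8.8098 \cdot 10^{-7}$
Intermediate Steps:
$v = 119185075$ ($v = 16271 \left(-3491 + 10816\right) = 16271 \cdot 7325 = 119185075$)
$\frac{F{\left(-132 \right)} + R{\left(b,10 \right)}}{v + \frac{1}{-8134}} = \frac{-73 + 178}{119185075 + \frac{1}{-8134}} = \frac{105}{119185075 - \frac{1}{8134}} = \frac{105}{\frac{969451400049}{8134}} = 105 \cdot \frac{8134}{969451400049} = \frac{284690}{323150466683}$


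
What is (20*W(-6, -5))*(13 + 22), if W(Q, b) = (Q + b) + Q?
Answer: -11900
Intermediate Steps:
W(Q, b) = b + 2*Q
(20*W(-6, -5))*(13 + 22) = (20*(-5 + 2*(-6)))*(13 + 22) = (20*(-5 - 12))*35 = (20*(-17))*35 = -340*35 = -11900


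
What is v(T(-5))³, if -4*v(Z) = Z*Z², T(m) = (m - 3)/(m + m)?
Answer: -4096/1953125 ≈ -0.0020972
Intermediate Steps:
T(m) = (-3 + m)/(2*m) (T(m) = (-3 + m)/((2*m)) = (-3 + m)*(1/(2*m)) = (-3 + m)/(2*m))
v(Z) = -Z³/4 (v(Z) = -Z*Z²/4 = -Z³/4)
v(T(-5))³ = (-(-(-3 - 5)³/1000)/4)³ = (-((½)*(-⅕)*(-8))³/4)³ = (-(⅘)³/4)³ = (-¼*64/125)³ = (-16/125)³ = -4096/1953125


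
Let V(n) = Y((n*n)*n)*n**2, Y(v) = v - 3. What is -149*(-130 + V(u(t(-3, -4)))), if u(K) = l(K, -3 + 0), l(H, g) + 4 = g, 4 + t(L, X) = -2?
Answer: 2545516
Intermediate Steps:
t(L, X) = -6 (t(L, X) = -4 - 2 = -6)
l(H, g) = -4 + g
u(K) = -7 (u(K) = -4 + (-3 + 0) = -4 - 3 = -7)
Y(v) = -3 + v
V(n) = n**2*(-3 + n**3) (V(n) = (-3 + (n*n)*n)*n**2 = (-3 + n**2*n)*n**2 = (-3 + n**3)*n**2 = n**2*(-3 + n**3))
-149*(-130 + V(u(t(-3, -4)))) = -149*(-130 + (-7)**2*(-3 + (-7)**3)) = -149*(-130 + 49*(-3 - 343)) = -149*(-130 + 49*(-346)) = -149*(-130 - 16954) = -149*(-17084) = 2545516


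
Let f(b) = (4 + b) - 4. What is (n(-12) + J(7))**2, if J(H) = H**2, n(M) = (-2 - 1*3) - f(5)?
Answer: 1521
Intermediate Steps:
f(b) = b
n(M) = -10 (n(M) = (-2 - 1*3) - 1*5 = (-2 - 3) - 5 = -5 - 5 = -10)
(n(-12) + J(7))**2 = (-10 + 7**2)**2 = (-10 + 49)**2 = 39**2 = 1521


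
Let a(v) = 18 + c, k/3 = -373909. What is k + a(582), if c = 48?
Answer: -1121661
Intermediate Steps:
k = -1121727 (k = 3*(-373909) = -1121727)
a(v) = 66 (a(v) = 18 + 48 = 66)
k + a(582) = -1121727 + 66 = -1121661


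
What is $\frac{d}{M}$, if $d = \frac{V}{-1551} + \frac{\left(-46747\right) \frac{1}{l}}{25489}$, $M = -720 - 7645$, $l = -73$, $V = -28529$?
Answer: $- \frac{32313878}{14675317239} \approx -0.0022019$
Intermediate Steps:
$M = -8365$
$d = \frac{1130985730}{61403001}$ ($d = - \frac{28529}{-1551} + \frac{\left(-46747\right) \frac{1}{-73}}{25489} = \left(-28529\right) \left(- \frac{1}{1551}\right) + \left(-46747\right) \left(- \frac{1}{73}\right) \frac{1}{25489} = \frac{607}{33} + \frac{46747}{73} \cdot \frac{1}{25489} = \frac{607}{33} + \frac{46747}{1860697} = \frac{1130985730}{61403001} \approx 18.419$)
$\frac{d}{M} = \frac{1130985730}{61403001 \left(-8365\right)} = \frac{1130985730}{61403001} \left(- \frac{1}{8365}\right) = - \frac{32313878}{14675317239}$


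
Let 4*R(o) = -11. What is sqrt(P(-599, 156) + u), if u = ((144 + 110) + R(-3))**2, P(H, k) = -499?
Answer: sqrt(1002041)/4 ≈ 250.25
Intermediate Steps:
R(o) = -11/4 (R(o) = (1/4)*(-11) = -11/4)
u = 1010025/16 (u = ((144 + 110) - 11/4)**2 = (254 - 11/4)**2 = (1005/4)**2 = 1010025/16 ≈ 63127.)
sqrt(P(-599, 156) + u) = sqrt(-499 + 1010025/16) = sqrt(1002041/16) = sqrt(1002041)/4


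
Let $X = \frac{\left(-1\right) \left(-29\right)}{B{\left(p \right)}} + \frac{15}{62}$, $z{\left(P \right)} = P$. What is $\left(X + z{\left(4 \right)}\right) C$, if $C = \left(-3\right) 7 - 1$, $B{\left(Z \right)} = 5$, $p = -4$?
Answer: $- \frac{34243}{155} \approx -220.92$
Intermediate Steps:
$X = \frac{1873}{310}$ ($X = \frac{\left(-1\right) \left(-29\right)}{5} + \frac{15}{62} = 29 \cdot \frac{1}{5} + 15 \cdot \frac{1}{62} = \frac{29}{5} + \frac{15}{62} = \frac{1873}{310} \approx 6.0419$)
$C = -22$ ($C = -21 - 1 = -22$)
$\left(X + z{\left(4 \right)}\right) C = \left(\frac{1873}{310} + 4\right) \left(-22\right) = \frac{3113}{310} \left(-22\right) = - \frac{34243}{155}$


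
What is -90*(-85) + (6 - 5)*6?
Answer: 7656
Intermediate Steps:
-90*(-85) + (6 - 5)*6 = 7650 + 1*6 = 7650 + 6 = 7656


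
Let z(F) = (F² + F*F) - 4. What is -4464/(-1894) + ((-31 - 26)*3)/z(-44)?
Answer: 8471439/3662996 ≈ 2.3127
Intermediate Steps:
z(F) = -4 + 2*F² (z(F) = (F² + F²) - 4 = 2*F² - 4 = -4 + 2*F²)
-4464/(-1894) + ((-31 - 26)*3)/z(-44) = -4464/(-1894) + ((-31 - 26)*3)/(-4 + 2*(-44)²) = -4464*(-1/1894) + (-57*3)/(-4 + 2*1936) = 2232/947 - 171/(-4 + 3872) = 2232/947 - 171/3868 = 8471439/3662996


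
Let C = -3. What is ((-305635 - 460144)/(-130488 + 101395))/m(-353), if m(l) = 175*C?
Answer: -109397/2181975 ≈ -0.050137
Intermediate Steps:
m(l) = -525 (m(l) = 175*(-3) = -525)
((-305635 - 460144)/(-130488 + 101395))/m(-353) = ((-305635 - 460144)/(-130488 + 101395))/(-525) = -765779/(-29093)*(-1/525) = -765779*(-1/29093)*(-1/525) = (765779/29093)*(-1/525) = -109397/2181975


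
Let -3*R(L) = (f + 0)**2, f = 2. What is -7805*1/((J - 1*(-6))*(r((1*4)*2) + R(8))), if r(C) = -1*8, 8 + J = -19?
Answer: -1115/28 ≈ -39.821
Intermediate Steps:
J = -27 (J = -8 - 19 = -27)
R(L) = -4/3 (R(L) = -(2 + 0)**2/3 = -1/3*2**2 = -1/3*4 = -4/3)
r(C) = -8
-7805*1/((J - 1*(-6))*(r((1*4)*2) + R(8))) = -7805*1/((-27 - 1*(-6))*(-8 - 4/3)) = -7805*(-3/(28*(-27 + 6))) = -7805/((-28/3*(-21))) = -7805/196 = -7805*1/196 = -1115/28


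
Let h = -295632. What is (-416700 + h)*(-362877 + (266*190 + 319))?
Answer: 222260405976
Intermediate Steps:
(-416700 + h)*(-362877 + (266*190 + 319)) = (-416700 - 295632)*(-362877 + (266*190 + 319)) = -712332*(-362877 + (50540 + 319)) = -712332*(-362877 + 50859) = -712332*(-312018) = 222260405976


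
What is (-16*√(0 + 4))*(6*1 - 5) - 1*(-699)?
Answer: 667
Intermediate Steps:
(-16*√(0 + 4))*(6*1 - 5) - 1*(-699) = (-16*√4)*(6 - 5) + 699 = -16*2*1 + 699 = -32*1 + 699 = -32 + 699 = 667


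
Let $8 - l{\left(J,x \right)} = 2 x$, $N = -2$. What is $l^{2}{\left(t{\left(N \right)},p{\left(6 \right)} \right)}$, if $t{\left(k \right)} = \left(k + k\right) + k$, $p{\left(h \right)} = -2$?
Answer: $144$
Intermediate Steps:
$t{\left(k \right)} = 3 k$ ($t{\left(k \right)} = 2 k + k = 3 k$)
$l{\left(J,x \right)} = 8 - 2 x$
$l^{2}{\left(t{\left(N \right)},p{\left(6 \right)} \right)} = \left(8 - -4\right)^{2} = \left(8 + 4\right)^{2} = 12^{2} = 144$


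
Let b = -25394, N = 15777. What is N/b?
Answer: -15777/25394 ≈ -0.62129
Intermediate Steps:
N/b = 15777/(-25394) = 15777*(-1/25394) = -15777/25394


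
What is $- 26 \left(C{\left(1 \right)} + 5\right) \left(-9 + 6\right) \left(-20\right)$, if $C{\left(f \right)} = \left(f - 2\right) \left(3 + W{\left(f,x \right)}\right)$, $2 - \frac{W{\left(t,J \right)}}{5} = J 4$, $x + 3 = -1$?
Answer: $137280$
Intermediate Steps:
$x = -4$ ($x = -3 - 1 = -4$)
$W{\left(t,J \right)} = 10 - 20 J$ ($W{\left(t,J \right)} = 10 - 5 J 4 = 10 - 5 \cdot 4 J = 10 - 20 J$)
$C{\left(f \right)} = -186 + 93 f$ ($C{\left(f \right)} = \left(f - 2\right) \left(3 + \left(10 - -80\right)\right) = \left(-2 + f\right) \left(3 + \left(10 + 80\right)\right) = \left(-2 + f\right) \left(3 + 90\right) = \left(-2 + f\right) 93 = -186 + 93 f$)
$- 26 \left(C{\left(1 \right)} + 5\right) \left(-9 + 6\right) \left(-20\right) = - 26 \left(\left(-186 + 93 \cdot 1\right) + 5\right) \left(-9 + 6\right) \left(-20\right) = - 26 \left(\left(-186 + 93\right) + 5\right) \left(-3\right) \left(-20\right) = - 26 \left(-93 + 5\right) \left(-3\right) \left(-20\right) = - 26 \left(\left(-88\right) \left(-3\right)\right) \left(-20\right) = \left(-26\right) 264 \left(-20\right) = \left(-6864\right) \left(-20\right) = 137280$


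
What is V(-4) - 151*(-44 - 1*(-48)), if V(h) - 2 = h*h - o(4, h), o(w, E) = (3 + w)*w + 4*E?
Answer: -598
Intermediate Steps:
o(w, E) = 4*E + w*(3 + w) (o(w, E) = w*(3 + w) + 4*E = 4*E + w*(3 + w))
V(h) = -26 + h² - 4*h (V(h) = 2 + (h*h - (4² + 3*4 + 4*h)) = 2 + (h² - (16 + 12 + 4*h)) = 2 + (h² - (28 + 4*h)) = 2 + (h² + (-28 - 4*h)) = 2 + (-28 + h² - 4*h) = -26 + h² - 4*h)
V(-4) - 151*(-44 - 1*(-48)) = (-26 + (-4)² - 4*(-4)) - 151*(-44 - 1*(-48)) = (-26 + 16 + 16) - 151*(-44 + 48) = 6 - 151*4 = 6 - 604 = -598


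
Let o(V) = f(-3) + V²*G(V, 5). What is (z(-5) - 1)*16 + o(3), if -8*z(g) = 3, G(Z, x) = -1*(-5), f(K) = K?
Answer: 20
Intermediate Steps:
G(Z, x) = 5
z(g) = -3/8 (z(g) = -⅛*3 = -3/8)
o(V) = -3 + 5*V² (o(V) = -3 + V²*5 = -3 + 5*V²)
(z(-5) - 1)*16 + o(3) = (-3/8 - 1)*16 + (-3 + 5*3²) = -11/8*16 + (-3 + 5*9) = -22 + (-3 + 45) = -22 + 42 = 20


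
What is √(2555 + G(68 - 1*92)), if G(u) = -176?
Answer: √2379 ≈ 48.775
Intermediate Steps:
√(2555 + G(68 - 1*92)) = √(2555 - 176) = √2379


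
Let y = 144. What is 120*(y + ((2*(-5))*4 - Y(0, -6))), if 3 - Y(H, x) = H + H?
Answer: 12120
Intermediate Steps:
Y(H, x) = 3 - 2*H (Y(H, x) = 3 - (H + H) = 3 - 2*H)
120*(y + ((2*(-5))*4 - Y(0, -6))) = 120*(144 + ((2*(-5))*4 - (3 - 2*0))) = 120*(144 + (-10*4 - (3 + 0))) = 120*(144 + (-40 - 1*3)) = 120*(144 + (-40 - 3)) = 120*(144 - 43) = 120*101 = 12120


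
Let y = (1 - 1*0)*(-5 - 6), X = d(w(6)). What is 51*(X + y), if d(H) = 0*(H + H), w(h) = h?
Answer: -561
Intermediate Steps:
d(H) = 0 (d(H) = 0*(2*H) = 0)
X = 0
y = -11 (y = (1 + 0)*(-11) = 1*(-11) = -11)
51*(X + y) = 51*(0 - 11) = 51*(-11) = -561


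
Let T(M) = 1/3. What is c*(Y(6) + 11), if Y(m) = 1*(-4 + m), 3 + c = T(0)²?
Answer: -338/9 ≈ -37.556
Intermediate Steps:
T(M) = ⅓
c = -26/9 (c = -3 + (⅓)² = -3 + ⅑ = -26/9 ≈ -2.8889)
Y(m) = -4 + m
c*(Y(6) + 11) = -26*((-4 + 6) + 11)/9 = -26*(2 + 11)/9 = -26/9*13 = -338/9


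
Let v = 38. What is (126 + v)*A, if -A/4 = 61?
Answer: -40016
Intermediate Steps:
A = -244 (A = -4*61 = -244)
(126 + v)*A = (126 + 38)*(-244) = 164*(-244) = -40016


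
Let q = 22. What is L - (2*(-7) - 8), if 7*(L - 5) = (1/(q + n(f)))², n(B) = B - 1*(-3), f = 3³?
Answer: 511057/18928 ≈ 27.000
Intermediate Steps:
f = 27
n(B) = 3 + B (n(B) = B + 3 = 3 + B)
L = 94641/18928 (L = 5 + (1/(22 + (3 + 27)))²/7 = 5 + (1/(22 + 30))²/7 = 5 + (1/52)²/7 = 5 + (⅐)*(1/2704) = 5 + 1/18928 = 94641/18928 ≈ 5.0001)
L - (2*(-7) - 8) = 94641/18928 - (2*(-7) - 8) = 94641/18928 - (-14 - 8) = 94641/18928 - 1*(-22) = 94641/18928 + 22 = 511057/18928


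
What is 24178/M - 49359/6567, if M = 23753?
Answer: -337882467/51995317 ≈ -6.4983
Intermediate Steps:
24178/M - 49359/6567 = 24178/23753 - 49359/6567 = 24178*(1/23753) - 49359*1/6567 = 24178/23753 - 16453/2189 = -337882467/51995317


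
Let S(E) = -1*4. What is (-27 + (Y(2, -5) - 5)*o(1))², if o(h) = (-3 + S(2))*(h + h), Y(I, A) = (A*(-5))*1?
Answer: 94249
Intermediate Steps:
Y(I, A) = -5*A (Y(I, A) = -5*A*1 = -5*A)
S(E) = -4
o(h) = -14*h (o(h) = (-3 - 4)*(h + h) = -14*h)
(-27 + (Y(2, -5) - 5)*o(1))² = (-27 + (-5*(-5) - 5)*(-14*1))² = (-27 + (25 - 5)*(-14))² = (-27 + 20*(-14))² = (-27 - 280)² = (-307)² = 94249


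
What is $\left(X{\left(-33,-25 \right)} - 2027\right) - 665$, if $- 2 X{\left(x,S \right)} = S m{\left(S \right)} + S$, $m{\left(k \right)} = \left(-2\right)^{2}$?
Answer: $- \frac{5259}{2} \approx -2629.5$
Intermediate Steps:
$m{\left(k \right)} = 4$
$X{\left(x,S \right)} = - \frac{5 S}{2}$ ($X{\left(x,S \right)} = - \frac{S 4 + S}{2} = - \frac{4 S + S}{2} = - \frac{5 S}{2}$)
$\left(X{\left(-33,-25 \right)} - 2027\right) - 665 = \left(\left(- \frac{5}{2}\right) \left(-25\right) - 2027\right) - 665 = \left(\frac{125}{2} - 2027\right) - 665 = - \frac{3929}{2} - 665 = - \frac{5259}{2}$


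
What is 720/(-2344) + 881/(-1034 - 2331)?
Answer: -560983/985945 ≈ -0.56898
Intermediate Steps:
720/(-2344) + 881/(-1034 - 2331) = 720*(-1/2344) + 881/(-3365) = -90/293 + 881*(-1/3365) = -90/293 - 881/3365 = -560983/985945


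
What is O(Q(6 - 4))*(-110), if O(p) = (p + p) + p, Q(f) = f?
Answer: -660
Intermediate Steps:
O(p) = 3*p (O(p) = 2*p + p = 3*p)
O(Q(6 - 4))*(-110) = (3*(6 - 4))*(-110) = (3*2)*(-110) = 6*(-110) = -660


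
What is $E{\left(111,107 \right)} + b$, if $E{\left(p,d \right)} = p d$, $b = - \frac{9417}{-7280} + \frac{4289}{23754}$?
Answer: $\frac{1027067036789}{86464560} \approx 11878.0$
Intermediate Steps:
$b = \frac{127457669}{86464560}$ ($b = \left(-9417\right) \left(- \frac{1}{7280}\right) + 4289 \cdot \frac{1}{23754} = \frac{9417}{7280} + \frac{4289}{23754} = \frac{127457669}{86464560} \approx 1.4741$)
$E{\left(p,d \right)} = d p$
$E{\left(111,107 \right)} + b = 107 \cdot 111 + \frac{127457669}{86464560} = 11877 + \frac{127457669}{86464560} = \frac{1027067036789}{86464560}$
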